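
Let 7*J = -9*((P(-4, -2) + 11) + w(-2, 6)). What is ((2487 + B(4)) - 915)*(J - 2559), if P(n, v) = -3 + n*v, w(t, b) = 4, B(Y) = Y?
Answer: -28514568/7 ≈ -4.0735e+6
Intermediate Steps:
J = -180/7 (J = (-9*(((-3 - 4*(-2)) + 11) + 4))/7 = (-9*(((-3 + 8) + 11) + 4))/7 = (-9*((5 + 11) + 4))/7 = (-9*(16 + 4))/7 = (-9*20)/7 = (⅐)*(-180) = -180/7 ≈ -25.714)
((2487 + B(4)) - 915)*(J - 2559) = ((2487 + 4) - 915)*(-180/7 - 2559) = (2491 - 915)*(-18093/7) = 1576*(-18093/7) = -28514568/7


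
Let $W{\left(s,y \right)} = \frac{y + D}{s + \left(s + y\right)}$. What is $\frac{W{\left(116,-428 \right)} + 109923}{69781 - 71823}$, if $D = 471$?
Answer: $- \frac{21544865}{400232} \approx -53.831$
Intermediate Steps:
$W{\left(s,y \right)} = \frac{471 + y}{y + 2 s}$ ($W{\left(s,y \right)} = \frac{y + 471}{s + \left(s + y\right)} = \frac{471 + y}{y + 2 s}$)
$\frac{W{\left(116,-428 \right)} + 109923}{69781 - 71823} = \frac{\frac{471 - 428}{-428 + 2 \cdot 116} + 109923}{69781 - 71823} = \frac{\frac{1}{-428 + 232} \cdot 43 + 109923}{-2042} = \left(\frac{1}{-196} \cdot 43 + 109923\right) \left(- \frac{1}{2042}\right) = \left(\left(- \frac{1}{196}\right) 43 + 109923\right) \left(- \frac{1}{2042}\right) = \left(- \frac{43}{196} + 109923\right) \left(- \frac{1}{2042}\right) = \frac{21544865}{196} \left(- \frac{1}{2042}\right) = - \frac{21544865}{400232}$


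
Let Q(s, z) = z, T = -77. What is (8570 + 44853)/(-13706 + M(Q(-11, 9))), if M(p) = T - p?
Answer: -53423/13792 ≈ -3.8735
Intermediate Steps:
M(p) = -77 - p
(8570 + 44853)/(-13706 + M(Q(-11, 9))) = (8570 + 44853)/(-13706 + (-77 - 1*9)) = 53423/(-13706 + (-77 - 9)) = 53423/(-13706 - 86) = 53423/(-13792) = 53423*(-1/13792) = -53423/13792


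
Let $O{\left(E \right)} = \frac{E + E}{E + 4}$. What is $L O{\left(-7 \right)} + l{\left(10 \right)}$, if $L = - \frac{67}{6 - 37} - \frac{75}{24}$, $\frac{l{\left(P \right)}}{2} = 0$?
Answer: $- \frac{1673}{372} \approx -4.4973$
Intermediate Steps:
$l{\left(P \right)} = 0$ ($l{\left(P \right)} = 2 \cdot 0 = 0$)
$O{\left(E \right)} = \frac{2 E}{4 + E}$
$L = - \frac{239}{248}$ ($L = - \frac{67}{-31} - \frac{25}{8} = \left(-67\right) \left(- \frac{1}{31}\right) - \frac{25}{8} = \frac{67}{31} - \frac{25}{8} = - \frac{239}{248} \approx -0.96371$)
$L O{\left(-7 \right)} + l{\left(10 \right)} = - \frac{239 \cdot 2 \left(-7\right) \frac{1}{4 - 7}}{248} + 0 = - \frac{239 \cdot 2 \left(-7\right) \frac{1}{-3}}{248} + 0 = - \frac{239 \cdot 2 \left(-7\right) \left(- \frac{1}{3}\right)}{248} + 0 = \left(- \frac{239}{248}\right) \frac{14}{3} + 0 = - \frac{1673}{372} + 0 = - \frac{1673}{372}$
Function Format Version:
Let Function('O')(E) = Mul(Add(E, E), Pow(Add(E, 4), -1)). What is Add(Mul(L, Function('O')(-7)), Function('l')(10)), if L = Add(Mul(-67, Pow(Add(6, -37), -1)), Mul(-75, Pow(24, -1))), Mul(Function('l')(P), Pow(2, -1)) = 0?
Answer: Rational(-1673, 372) ≈ -4.4973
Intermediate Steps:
Function('l')(P) = 0 (Function('l')(P) = Mul(2, 0) = 0)
Function('O')(E) = Mul(2, E, Pow(Add(4, E), -1)) (Function('O')(E) = Mul(Mul(2, E), Pow(Add(4, E), -1)) = Mul(2, E, Pow(Add(4, E), -1)))
L = Rational(-239, 248) (L = Add(Mul(-67, Pow(-31, -1)), Mul(-75, Rational(1, 24))) = Add(Mul(-67, Rational(-1, 31)), Rational(-25, 8)) = Add(Rational(67, 31), Rational(-25, 8)) = Rational(-239, 248) ≈ -0.96371)
Add(Mul(L, Function('O')(-7)), Function('l')(10)) = Add(Mul(Rational(-239, 248), Mul(2, -7, Pow(Add(4, -7), -1))), 0) = Add(Mul(Rational(-239, 248), Mul(2, -7, Pow(-3, -1))), 0) = Add(Mul(Rational(-239, 248), Mul(2, -7, Rational(-1, 3))), 0) = Add(Mul(Rational(-239, 248), Rational(14, 3)), 0) = Add(Rational(-1673, 372), 0) = Rational(-1673, 372)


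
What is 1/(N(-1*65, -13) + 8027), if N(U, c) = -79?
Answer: 1/7948 ≈ 0.00012582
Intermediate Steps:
1/(N(-1*65, -13) + 8027) = 1/(-79 + 8027) = 1/7948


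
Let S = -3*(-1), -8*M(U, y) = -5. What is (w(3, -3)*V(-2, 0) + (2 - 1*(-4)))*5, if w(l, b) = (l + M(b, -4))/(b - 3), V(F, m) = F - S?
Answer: 2165/48 ≈ 45.104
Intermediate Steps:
M(U, y) = 5/8 (M(U, y) = -⅛*(-5) = 5/8)
S = 3
V(F, m) = -3 + F (V(F, m) = F - 1*3 = F - 3 = -3 + F)
w(l, b) = (5/8 + l)/(-3 + b) (w(l, b) = (l + 5/8)/(b - 3) = (5/8 + l)/(-3 + b))
(w(3, -3)*V(-2, 0) + (2 - 1*(-4)))*5 = (((5/8 + 3)/(-3 - 3))*(-3 - 2) + (2 - 1*(-4)))*5 = (((29/8)/(-6))*(-5) + (2 + 4))*5 = (-⅙*29/8*(-5) + 6)*5 = (-29/48*(-5) + 6)*5 = (145/48 + 6)*5 = (433/48)*5 = 2165/48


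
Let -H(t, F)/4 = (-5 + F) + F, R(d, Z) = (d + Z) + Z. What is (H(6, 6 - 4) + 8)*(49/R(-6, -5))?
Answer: -147/4 ≈ -36.750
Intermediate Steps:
R(d, Z) = d + 2*Z (R(d, Z) = (Z + d) + Z = d + 2*Z)
H(t, F) = 20 - 8*F (H(t, F) = -4*((-5 + F) + F) = -4*(-5 + 2*F) = 20 - 8*F)
(H(6, 6 - 4) + 8)*(49/R(-6, -5)) = ((20 - 8*(6 - 4)) + 8)*(49/(-6 + 2*(-5))) = ((20 - 8*2) + 8)*(49/(-6 - 10)) = ((20 - 16) + 8)*(49/(-16)) = (4 + 8)*(49*(-1/16)) = 12*(-49/16) = -147/4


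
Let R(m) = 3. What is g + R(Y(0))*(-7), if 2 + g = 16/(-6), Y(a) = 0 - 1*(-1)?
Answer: -77/3 ≈ -25.667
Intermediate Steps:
Y(a) = 1 (Y(a) = 0 + 1 = 1)
g = -14/3 (g = -2 + 16/(-6) = -2 + 16*(-⅙) = -2 - 8/3 = -14/3 ≈ -4.6667)
g + R(Y(0))*(-7) = -14/3 + 3*(-7) = -14/3 - 21 = -77/3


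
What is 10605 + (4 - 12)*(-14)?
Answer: 10717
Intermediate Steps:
10605 + (4 - 12)*(-14) = 10605 - 8*(-14) = 10605 + 112 = 10717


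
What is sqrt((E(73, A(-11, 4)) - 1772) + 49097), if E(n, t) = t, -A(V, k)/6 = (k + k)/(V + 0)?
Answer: 3*sqrt(636317)/11 ≈ 217.55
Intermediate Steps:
A(V, k) = -12*k/V (A(V, k) = -6*(k + k)/(V + 0) = -6*2*k/V = -12*k/V)
sqrt((E(73, A(-11, 4)) - 1772) + 49097) = sqrt((-12*4/(-11) - 1772) + 49097) = sqrt((-12*4*(-1/11) - 1772) + 49097) = sqrt((48/11 - 1772) + 49097) = sqrt(-19444/11 + 49097) = sqrt(520623/11) = 3*sqrt(636317)/11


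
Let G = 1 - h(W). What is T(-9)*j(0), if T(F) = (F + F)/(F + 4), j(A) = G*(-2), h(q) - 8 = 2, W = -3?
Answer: 324/5 ≈ 64.800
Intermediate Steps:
h(q) = 10 (h(q) = 8 + 2 = 10)
G = -9 (G = 1 - 1*10 = 1 - 10 = -9)
j(A) = 18 (j(A) = -9*(-2) = 18)
T(F) = 2*F/(4 + F) (T(F) = (2*F)/(4 + F) = 2*F/(4 + F))
T(-9)*j(0) = (2*(-9)/(4 - 9))*18 = (2*(-9)/(-5))*18 = (2*(-9)*(-⅕))*18 = (18/5)*18 = 324/5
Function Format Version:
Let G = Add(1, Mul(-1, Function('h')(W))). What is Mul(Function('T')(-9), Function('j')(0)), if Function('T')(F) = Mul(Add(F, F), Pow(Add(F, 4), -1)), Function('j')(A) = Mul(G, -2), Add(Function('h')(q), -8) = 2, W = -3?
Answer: Rational(324, 5) ≈ 64.800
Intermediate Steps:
Function('h')(q) = 10 (Function('h')(q) = Add(8, 2) = 10)
G = -9 (G = Add(1, Mul(-1, 10)) = Add(1, -10) = -9)
Function('j')(A) = 18 (Function('j')(A) = Mul(-9, -2) = 18)
Function('T')(F) = Mul(2, F, Pow(Add(4, F), -1)) (Function('T')(F) = Mul(Mul(2, F), Pow(Add(4, F), -1)) = Mul(2, F, Pow(Add(4, F), -1)))
Mul(Function('T')(-9), Function('j')(0)) = Mul(Mul(2, -9, Pow(Add(4, -9), -1)), 18) = Mul(Mul(2, -9, Pow(-5, -1)), 18) = Mul(Mul(2, -9, Rational(-1, 5)), 18) = Mul(Rational(18, 5), 18) = Rational(324, 5)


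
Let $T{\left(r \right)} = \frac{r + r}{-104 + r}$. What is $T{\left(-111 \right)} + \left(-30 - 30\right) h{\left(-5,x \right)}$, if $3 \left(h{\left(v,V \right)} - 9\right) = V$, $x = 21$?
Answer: $- \frac{206178}{215} \approx -958.97$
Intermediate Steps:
$h{\left(v,V \right)} = 9 + \frac{V}{3}$
$T{\left(r \right)} = \frac{2 r}{-104 + r}$
$T{\left(-111 \right)} + \left(-30 - 30\right) h{\left(-5,x \right)} = 2 \left(-111\right) \frac{1}{-104 - 111} + \left(-30 - 30\right) \left(9 + \frac{1}{3} \cdot 21\right) = 2 \left(-111\right) \frac{1}{-215} + \left(-30 - 30\right) \left(9 + 7\right) = 2 \left(-111\right) \left(- \frac{1}{215}\right) - 960 = \frac{222}{215} - 960 = - \frac{206178}{215}$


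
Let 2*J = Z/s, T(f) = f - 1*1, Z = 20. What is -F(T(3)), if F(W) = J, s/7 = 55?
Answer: -2/77 ≈ -0.025974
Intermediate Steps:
T(f) = -1 + f (T(f) = f - 1 = -1 + f)
s = 385 (s = 7*55 = 385)
J = 2/77 (J = (20/385)/2 = (20*(1/385))/2 = (½)*(4/77) = 2/77 ≈ 0.025974)
F(W) = 2/77
-F(T(3)) = -1*2/77 = -2/77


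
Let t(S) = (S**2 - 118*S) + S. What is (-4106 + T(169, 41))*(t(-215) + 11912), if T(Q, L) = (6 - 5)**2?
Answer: -341913660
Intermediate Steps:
T(Q, L) = 1 (T(Q, L) = 1**2 = 1)
t(S) = S**2 - 117*S
(-4106 + T(169, 41))*(t(-215) + 11912) = (-4106 + 1)*(-215*(-117 - 215) + 11912) = -4105*(-215*(-332) + 11912) = -4105*(71380 + 11912) = -4105*83292 = -341913660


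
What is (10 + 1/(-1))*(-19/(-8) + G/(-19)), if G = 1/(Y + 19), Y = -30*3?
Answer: 230751/10792 ≈ 21.382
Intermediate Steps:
Y = -90 (Y = -5*18 = -90)
G = -1/71 (G = 1/(-90 + 19) = 1/(-71) = -1/71 ≈ -0.014085)
(10 + 1/(-1))*(-19/(-8) + G/(-19)) = (10 + 1/(-1))*(-19/(-8) - 1/71/(-19)) = (10 - 1)*(-19*(-1/8) - 1/71*(-1/19)) = 9*(19/8 + 1/1349) = 9*(25639/10792) = 230751/10792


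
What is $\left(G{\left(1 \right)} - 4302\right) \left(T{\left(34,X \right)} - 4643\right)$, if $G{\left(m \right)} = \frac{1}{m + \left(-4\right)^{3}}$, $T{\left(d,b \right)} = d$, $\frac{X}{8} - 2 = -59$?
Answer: $\frac{1249163443}{63} \approx 1.9828 \cdot 10^{7}$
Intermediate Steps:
$X = -456$ ($X = 16 + 8 \left(-59\right) = 16 - 472 = -456$)
$G{\left(m \right)} = \frac{1}{-64 + m}$ ($G{\left(m \right)} = \frac{1}{m - 64} = \frac{1}{-64 + m}$)
$\left(G{\left(1 \right)} - 4302\right) \left(T{\left(34,X \right)} - 4643\right) = \left(\frac{1}{-64 + 1} - 4302\right) \left(34 - 4643\right) = \left(\frac{1}{-63} - 4302\right) \left(-4609\right) = \left(- \frac{1}{63} - 4302\right) \left(-4609\right) = \left(- \frac{271027}{63}\right) \left(-4609\right) = \frac{1249163443}{63}$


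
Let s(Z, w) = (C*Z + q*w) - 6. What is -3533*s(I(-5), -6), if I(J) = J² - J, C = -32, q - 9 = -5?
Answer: 3497670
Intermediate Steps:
q = 4 (q = 9 - 5 = 4)
s(Z, w) = -6 - 32*Z + 4*w (s(Z, w) = (-32*Z + 4*w) - 6 = -6 - 32*Z + 4*w)
-3533*s(I(-5), -6) = -3533*(-6 - (-160)*(-1 - 5) + 4*(-6)) = -3533*(-6 - (-160)*(-6) - 24) = -3533*(-6 - 32*30 - 24) = -3533*(-6 - 960 - 24) = -3533*(-990) = 3497670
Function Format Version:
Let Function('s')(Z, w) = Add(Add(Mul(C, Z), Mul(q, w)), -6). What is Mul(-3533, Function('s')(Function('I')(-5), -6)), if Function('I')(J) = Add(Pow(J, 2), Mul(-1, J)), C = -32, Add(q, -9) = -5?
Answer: 3497670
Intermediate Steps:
q = 4 (q = Add(9, -5) = 4)
Function('s')(Z, w) = Add(-6, Mul(-32, Z), Mul(4, w)) (Function('s')(Z, w) = Add(Add(Mul(-32, Z), Mul(4, w)), -6) = Add(-6, Mul(-32, Z), Mul(4, w)))
Mul(-3533, Function('s')(Function('I')(-5), -6)) = Mul(-3533, Add(-6, Mul(-32, Mul(-5, Add(-1, -5))), Mul(4, -6))) = Mul(-3533, Add(-6, Mul(-32, Mul(-5, -6)), -24)) = Mul(-3533, Add(-6, Mul(-32, 30), -24)) = Mul(-3533, Add(-6, -960, -24)) = Mul(-3533, -990) = 3497670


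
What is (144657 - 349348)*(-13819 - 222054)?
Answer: 48281080243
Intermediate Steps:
(144657 - 349348)*(-13819 - 222054) = -204691*(-235873) = 48281080243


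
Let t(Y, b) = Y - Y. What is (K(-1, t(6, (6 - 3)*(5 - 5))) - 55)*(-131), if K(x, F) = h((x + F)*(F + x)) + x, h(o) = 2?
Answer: 7074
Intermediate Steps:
t(Y, b) = 0
K(x, F) = 2 + x
(K(-1, t(6, (6 - 3)*(5 - 5))) - 55)*(-131) = ((2 - 1) - 55)*(-131) = (1 - 55)*(-131) = -54*(-131) = 7074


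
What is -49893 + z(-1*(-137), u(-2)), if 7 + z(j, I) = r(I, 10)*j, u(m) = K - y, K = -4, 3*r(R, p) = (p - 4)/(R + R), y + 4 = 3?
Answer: -149837/3 ≈ -49946.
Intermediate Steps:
y = -1 (y = -4 + 3 = -1)
r(R, p) = (-4 + p)/(6*R) (r(R, p) = ((p - 4)/(R + R))/3 = ((-4 + p)/((2*R)))/3 = ((-4 + p)*(1/(2*R)))/3 = ((-4 + p)/(2*R))/3 = (-4 + p)/(6*R))
u(m) = -3 (u(m) = -4 - 1*(-1) = -4 + 1 = -3)
z(j, I) = -7 + j/I (z(j, I) = -7 + ((-4 + 10)/(6*I))*j = -7 + ((⅙)*6/I)*j = -7 + j/I)
-49893 + z(-1*(-137), u(-2)) = -49893 + (-7 - 1*(-137)/(-3)) = -49893 + (-7 + 137*(-⅓)) = -49893 + (-7 - 137/3) = -49893 - 158/3 = -149837/3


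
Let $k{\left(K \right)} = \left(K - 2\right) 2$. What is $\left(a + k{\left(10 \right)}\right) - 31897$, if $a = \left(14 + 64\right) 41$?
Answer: $-28683$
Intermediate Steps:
$k{\left(K \right)} = -4 + 2 K$ ($k{\left(K \right)} = \left(-2 + K\right) 2 = -4 + 2 K$)
$a = 3198$ ($a = 78 \cdot 41 = 3198$)
$\left(a + k{\left(10 \right)}\right) - 31897 = \left(3198 + \left(-4 + 2 \cdot 10\right)\right) - 31897 = \left(3198 + \left(-4 + 20\right)\right) - 31897 = \left(3198 + 16\right) - 31897 = 3214 - 31897 = -28683$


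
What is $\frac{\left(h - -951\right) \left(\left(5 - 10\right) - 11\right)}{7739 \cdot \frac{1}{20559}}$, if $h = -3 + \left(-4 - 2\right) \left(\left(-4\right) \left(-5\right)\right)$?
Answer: $- \frac{272365632}{7739} \approx -35194.0$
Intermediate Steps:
$h = -123$ ($h = -3 - 120 = -123$)
$\frac{\left(h - -951\right) \left(\left(5 - 10\right) - 11\right)}{7739 \cdot \frac{1}{20559}} = \frac{\left(-123 - -951\right) \left(\left(5 - 10\right) - 11\right)}{7739 \cdot \frac{1}{20559}} = \frac{\left(-123 + 951\right) \left(-5 - 11\right)}{7739 \cdot \frac{1}{20559}} = \frac{828 \left(-16\right)}{\frac{7739}{20559}} = \left(-13248\right) \frac{20559}{7739} = - \frac{272365632}{7739}$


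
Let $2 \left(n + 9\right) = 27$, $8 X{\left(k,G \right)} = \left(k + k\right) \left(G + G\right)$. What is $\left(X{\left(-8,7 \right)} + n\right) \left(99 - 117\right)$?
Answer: $423$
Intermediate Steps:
$X{\left(k,G \right)} = \frac{G k}{2}$ ($X{\left(k,G \right)} = \frac{\left(k + k\right) \left(G + G\right)}{8} = \frac{2 k 2 G}{8} = \frac{4 G k}{8} = \frac{G k}{2}$)
$n = \frac{9}{2}$ ($n = -9 + \frac{1}{2} \cdot 27 = -9 + \frac{27}{2} = \frac{9}{2} \approx 4.5$)
$\left(X{\left(-8,7 \right)} + n\right) \left(99 - 117\right) = \left(\frac{1}{2} \cdot 7 \left(-8\right) + \frac{9}{2}\right) \left(99 - 117\right) = \left(-28 + \frac{9}{2}\right) \left(-18\right) = \left(- \frac{47}{2}\right) \left(-18\right) = 423$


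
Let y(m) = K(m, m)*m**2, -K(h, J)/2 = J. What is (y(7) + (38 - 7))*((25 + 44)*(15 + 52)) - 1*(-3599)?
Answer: -3024466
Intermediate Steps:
K(h, J) = -2*J
y(m) = -2*m**3 (y(m) = (-2*m)*m**2 = -2*m**3)
(y(7) + (38 - 7))*((25 + 44)*(15 + 52)) - 1*(-3599) = (-2*7**3 + (38 - 7))*((25 + 44)*(15 + 52)) - 1*(-3599) = (-2*343 + 31)*(69*67) + 3599 = (-686 + 31)*4623 + 3599 = -655*4623 + 3599 = -3028065 + 3599 = -3024466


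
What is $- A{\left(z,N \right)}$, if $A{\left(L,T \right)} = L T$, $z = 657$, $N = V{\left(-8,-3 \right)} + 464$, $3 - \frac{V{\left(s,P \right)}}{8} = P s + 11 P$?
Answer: $-367920$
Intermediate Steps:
$V{\left(s,P \right)} = 24 - 88 P - 8 P s$ ($V{\left(s,P \right)} = 24 - 8 \left(P s + 11 P\right) = 24 - 8 \left(11 P + P s\right) = 24 - \left(88 P + 8 P s\right) = 24 - 88 P - 8 P s$)
$N = 560$ ($N = \left(24 - -264 - \left(-24\right) \left(-8\right)\right) + 464 = \left(24 + 264 - 192\right) + 464 = 96 + 464 = 560$)
$- A{\left(z,N \right)} = - 657 \cdot 560 = \left(-1\right) 367920 = -367920$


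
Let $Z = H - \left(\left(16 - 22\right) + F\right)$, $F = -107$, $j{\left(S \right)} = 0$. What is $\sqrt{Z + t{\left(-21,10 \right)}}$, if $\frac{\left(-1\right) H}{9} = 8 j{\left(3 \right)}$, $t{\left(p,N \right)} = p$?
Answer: $2 \sqrt{23} \approx 9.5917$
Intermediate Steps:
$H = 0$ ($H = - 9 \cdot 8 \cdot 0 = \left(-9\right) 0 = 0$)
$Z = 113$ ($Z = 0 - \left(\left(16 - 22\right) - 107\right) = 0 - \left(-6 - 107\right) = 0 - -113 = 0 + 113 = 113$)
$\sqrt{Z + t{\left(-21,10 \right)}} = \sqrt{113 - 21} = \sqrt{92} = 2 \sqrt{23}$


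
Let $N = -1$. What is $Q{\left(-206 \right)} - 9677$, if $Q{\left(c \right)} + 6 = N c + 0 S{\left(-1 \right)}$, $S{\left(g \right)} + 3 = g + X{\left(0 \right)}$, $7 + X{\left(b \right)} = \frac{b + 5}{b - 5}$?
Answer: $-9477$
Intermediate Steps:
$X{\left(b \right)} = -7 + \frac{5 + b}{-5 + b}$ ($X{\left(b \right)} = -7 + \frac{b + 5}{b - 5} = -7 + \frac{5 + b}{-5 + b}$)
$S{\left(g \right)} = -11 + g$ ($S{\left(g \right)} = -3 + \left(g + \frac{2 \left(20 - 0\right)}{-5 + 0}\right) = -3 + \left(g + \frac{2 \left(20 + 0\right)}{-5}\right) = -3 + \left(g + 2 \left(- \frac{1}{5}\right) 20\right) = -3 + \left(g - 8\right) = -3 + \left(-8 + g\right) = -11 + g$)
$Q{\left(c \right)} = -6 - c$ ($Q{\left(c \right)} = -6 + \left(- c + 0 \left(-11 - 1\right)\right) = -6 + \left(- c + 0 \left(-12\right)\right) = -6 + \left(- c + 0\right) = -6 - c$)
$Q{\left(-206 \right)} - 9677 = \left(-6 - -206\right) - 9677 = \left(-6 + 206\right) - 9677 = 200 - 9677 = -9477$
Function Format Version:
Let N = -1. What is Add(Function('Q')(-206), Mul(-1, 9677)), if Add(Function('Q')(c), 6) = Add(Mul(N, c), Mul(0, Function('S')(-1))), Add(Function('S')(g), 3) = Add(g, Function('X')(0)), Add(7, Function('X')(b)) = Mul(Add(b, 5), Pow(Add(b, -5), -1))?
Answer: -9477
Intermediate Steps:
Function('X')(b) = Add(-7, Mul(Pow(Add(-5, b), -1), Add(5, b))) (Function('X')(b) = Add(-7, Mul(Add(b, 5), Pow(Add(b, -5), -1))) = Add(-7, Mul(Add(5, b), Pow(Add(-5, b), -1))) = Add(-7, Mul(Pow(Add(-5, b), -1), Add(5, b))))
Function('S')(g) = Add(-11, g) (Function('S')(g) = Add(-3, Add(g, Mul(2, Pow(Add(-5, 0), -1), Add(20, Mul(-3, 0))))) = Add(-3, Add(g, Mul(2, Pow(-5, -1), Add(20, 0)))) = Add(-3, Add(g, Mul(2, Rational(-1, 5), 20))) = Add(-3, Add(g, -8)) = Add(-3, Add(-8, g)) = Add(-11, g))
Function('Q')(c) = Add(-6, Mul(-1, c)) (Function('Q')(c) = Add(-6, Add(Mul(-1, c), Mul(0, Add(-11, -1)))) = Add(-6, Add(Mul(-1, c), Mul(0, -12))) = Add(-6, Add(Mul(-1, c), 0)) = Add(-6, Mul(-1, c)))
Add(Function('Q')(-206), Mul(-1, 9677)) = Add(Add(-6, Mul(-1, -206)), Mul(-1, 9677)) = Add(Add(-6, 206), -9677) = Add(200, -9677) = -9477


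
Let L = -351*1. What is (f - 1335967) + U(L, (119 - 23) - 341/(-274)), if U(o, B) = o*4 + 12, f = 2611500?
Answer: 1274141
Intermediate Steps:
L = -351
U(o, B) = 12 + 4*o (U(o, B) = 4*o + 12 = 12 + 4*o)
(f - 1335967) + U(L, (119 - 23) - 341/(-274)) = (2611500 - 1335967) + (12 + 4*(-351)) = 1275533 + (12 - 1404) = 1275533 - 1392 = 1274141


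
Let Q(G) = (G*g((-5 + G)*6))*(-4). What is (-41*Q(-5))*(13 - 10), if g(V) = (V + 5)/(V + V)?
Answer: -2255/2 ≈ -1127.5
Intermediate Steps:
g(V) = (5 + V)/(2*V) (g(V) = (5 + V)/((2*V)) = (5 + V)*(1/(2*V)) = (5 + V)/(2*V))
Q(G) = -2*G*(-25 + 6*G)/(-30 + 6*G) (Q(G) = (G*((5 + (-5 + G)*6)/(2*(((-5 + G)*6)))))*(-4) = (G*((5 + (-30 + 6*G))/(2*(-30 + 6*G))))*(-4) = (G*((-25 + 6*G)/(2*(-30 + 6*G))))*(-4) = (G*(-25 + 6*G)/(2*(-30 + 6*G)))*(-4) = -2*G*(-25 + 6*G)/(-30 + 6*G))
(-41*Q(-5))*(13 - 10) = (-41*(-5)*(25 - 6*(-5))/(3*(-5 - 5)))*(13 - 10) = -41*(-5)*(25 + 30)/(3*(-10))*3 = -41*(-5)*(-1)*55/(3*10)*3 = -41*55/6*3 = -2255/6*3 = -2255/2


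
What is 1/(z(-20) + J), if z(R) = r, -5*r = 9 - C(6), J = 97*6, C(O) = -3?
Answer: 5/2898 ≈ 0.0017253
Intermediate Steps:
J = 582
r = -12/5 (r = -(9 - 1*(-3))/5 = -(9 + 3)/5 = -⅕*12 = -12/5 ≈ -2.4000)
z(R) = -12/5
1/(z(-20) + J) = 1/(-12/5 + 582) = 1/(2898/5) = 5/2898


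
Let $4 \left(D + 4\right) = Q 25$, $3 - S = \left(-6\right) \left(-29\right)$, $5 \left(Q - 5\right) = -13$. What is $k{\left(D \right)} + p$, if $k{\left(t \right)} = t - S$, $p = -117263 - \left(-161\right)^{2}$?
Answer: $-143002$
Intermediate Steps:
$Q = \frac{12}{5}$ ($Q = 5 + \frac{1}{5} \left(-13\right) = 5 - \frac{13}{5} = \frac{12}{5} \approx 2.4$)
$S = -171$ ($S = 3 - \left(-6\right) \left(-29\right) = 3 - 174 = -171$)
$p = -143184$ ($p = -117263 - 25921 = -143184$)
$D = 11$ ($D = -4 + \frac{\frac{12}{5} \cdot 25}{4} = -4 + \frac{1}{4} \cdot 60 = -4 + 15 = 11$)
$k{\left(t \right)} = 171 + t$ ($k{\left(t \right)} = t - -171 = t + 171 = 171 + t$)
$k{\left(D \right)} + p = \left(171 + 11\right) - 143184 = 182 - 143184 = -143002$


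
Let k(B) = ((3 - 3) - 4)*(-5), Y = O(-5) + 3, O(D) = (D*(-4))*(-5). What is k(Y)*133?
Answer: 2660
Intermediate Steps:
O(D) = 20*D (O(D) = -4*D*(-5) = 20*D)
Y = -97 (Y = 20*(-5) + 3 = -100 + 3 = -97)
k(B) = 20 (k(B) = (0 - 4)*(-5) = -4*(-5) = 20)
k(Y)*133 = 20*133 = 2660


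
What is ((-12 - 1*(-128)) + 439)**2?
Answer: 308025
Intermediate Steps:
((-12 - 1*(-128)) + 439)**2 = ((-12 + 128) + 439)**2 = (116 + 439)**2 = 555**2 = 308025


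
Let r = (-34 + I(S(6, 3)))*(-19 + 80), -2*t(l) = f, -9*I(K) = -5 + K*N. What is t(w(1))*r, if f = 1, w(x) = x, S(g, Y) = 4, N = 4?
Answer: 19337/18 ≈ 1074.3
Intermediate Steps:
I(K) = 5/9 - 4*K/9 (I(K) = -(-5 + K*4)/9 = -(-5 + 4*K)/9 = 5/9 - 4*K/9)
t(l) = -1/2 (t(l) = -1/2*1 = -1/2)
r = -19337/9 (r = (-34 + (5/9 - 4/9*4))*(-19 + 80) = (-34 + (5/9 - 16/9))*61 = (-34 - 11/9)*61 = -317/9*61 = -19337/9 ≈ -2148.6)
t(w(1))*r = -1/2*(-19337/9) = 19337/18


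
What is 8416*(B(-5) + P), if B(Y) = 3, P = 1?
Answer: 33664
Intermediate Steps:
8416*(B(-5) + P) = 8416*(3 + 1) = 8416*4 = 33664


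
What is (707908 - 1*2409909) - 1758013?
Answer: -3460014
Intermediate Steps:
(707908 - 1*2409909) - 1758013 = (707908 - 2409909) - 1758013 = -1702001 - 1758013 = -3460014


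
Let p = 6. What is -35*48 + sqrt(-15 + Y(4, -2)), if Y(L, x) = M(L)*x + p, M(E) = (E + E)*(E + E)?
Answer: -1680 + I*sqrt(137) ≈ -1680.0 + 11.705*I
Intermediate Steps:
M(E) = 4*E**2 (M(E) = (2*E)*(2*E) = 4*E**2)
Y(L, x) = 6 + 4*x*L**2 (Y(L, x) = (4*L**2)*x + 6 = 4*x*L**2 + 6 = 6 + 4*x*L**2)
-35*48 + sqrt(-15 + Y(4, -2)) = -35*48 + sqrt(-15 + (6 + 4*(-2)*4**2)) = -1680 + sqrt(-15 + (6 + 4*(-2)*16)) = -1680 + sqrt(-15 + (6 - 128)) = -1680 + sqrt(-15 - 122) = -1680 + sqrt(-137) = -1680 + I*sqrt(137)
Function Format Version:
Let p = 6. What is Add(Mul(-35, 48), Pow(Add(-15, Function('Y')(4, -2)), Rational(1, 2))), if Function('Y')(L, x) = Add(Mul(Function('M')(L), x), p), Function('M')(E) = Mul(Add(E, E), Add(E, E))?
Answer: Add(-1680, Mul(I, Pow(137, Rational(1, 2)))) ≈ Add(-1680.0, Mul(11.705, I))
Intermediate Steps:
Function('M')(E) = Mul(4, Pow(E, 2)) (Function('M')(E) = Mul(Mul(2, E), Mul(2, E)) = Mul(4, Pow(E, 2)))
Function('Y')(L, x) = Add(6, Mul(4, x, Pow(L, 2))) (Function('Y')(L, x) = Add(Mul(Mul(4, Pow(L, 2)), x), 6) = Add(Mul(4, x, Pow(L, 2)), 6) = Add(6, Mul(4, x, Pow(L, 2))))
Add(Mul(-35, 48), Pow(Add(-15, Function('Y')(4, -2)), Rational(1, 2))) = Add(Mul(-35, 48), Pow(Add(-15, Add(6, Mul(4, -2, Pow(4, 2)))), Rational(1, 2))) = Add(-1680, Pow(Add(-15, Add(6, Mul(4, -2, 16))), Rational(1, 2))) = Add(-1680, Pow(Add(-15, Add(6, -128)), Rational(1, 2))) = Add(-1680, Pow(Add(-15, -122), Rational(1, 2))) = Add(-1680, Pow(-137, Rational(1, 2))) = Add(-1680, Mul(I, Pow(137, Rational(1, 2))))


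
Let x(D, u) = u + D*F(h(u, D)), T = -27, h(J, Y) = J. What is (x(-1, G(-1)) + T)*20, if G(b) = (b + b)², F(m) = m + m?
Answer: -620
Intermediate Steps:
F(m) = 2*m
G(b) = 4*b² (G(b) = (2*b)² = 4*b²)
x(D, u) = u + 2*D*u (x(D, u) = u + D*(2*u) = u + 2*D*u)
(x(-1, G(-1)) + T)*20 = ((4*(-1)²)*(1 + 2*(-1)) - 27)*20 = ((4*1)*(1 - 2) - 27)*20 = (4*(-1) - 27)*20 = (-4 - 27)*20 = -31*20 = -620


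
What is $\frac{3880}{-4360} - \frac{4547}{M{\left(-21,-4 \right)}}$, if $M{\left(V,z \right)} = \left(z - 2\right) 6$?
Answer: $\frac{492131}{3924} \approx 125.42$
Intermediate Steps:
$M{\left(V,z \right)} = -12 + 6 z$ ($M{\left(V,z \right)} = \left(-2 + z\right) 6 = -12 + 6 z$)
$\frac{3880}{-4360} - \frac{4547}{M{\left(-21,-4 \right)}} = \frac{3880}{-4360} - \frac{4547}{-12 + 6 \left(-4\right)} = 3880 \left(- \frac{1}{4360}\right) - \frac{4547}{-12 - 24} = - \frac{97}{109} - \frac{4547}{-36} = - \frac{97}{109} - - \frac{4547}{36} = - \frac{97}{109} + \frac{4547}{36} = \frac{492131}{3924}$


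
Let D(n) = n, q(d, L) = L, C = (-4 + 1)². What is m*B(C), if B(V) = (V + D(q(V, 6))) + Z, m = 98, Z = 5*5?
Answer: 3920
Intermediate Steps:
C = 9 (C = (-3)² = 9)
Z = 25
B(V) = 31 + V (B(V) = (V + 6) + 25 = (6 + V) + 25 = 31 + V)
m*B(C) = 98*(31 + 9) = 98*40 = 3920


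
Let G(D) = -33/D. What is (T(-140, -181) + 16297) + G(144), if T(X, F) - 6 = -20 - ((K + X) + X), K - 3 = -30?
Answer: 796309/48 ≈ 16590.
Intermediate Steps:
K = -27 (K = 3 - 30 = -27)
T(X, F) = 13 - 2*X (T(X, F) = 6 + (-20 - ((-27 + X) + X)) = 6 + (-20 - (-27 + 2*X)) = 6 + (-20 + (27 - 2*X)) = 6 + (7 - 2*X) = 13 - 2*X)
(T(-140, -181) + 16297) + G(144) = ((13 - 2*(-140)) + 16297) - 33/144 = ((13 + 280) + 16297) - 33*1/144 = (293 + 16297) - 11/48 = 16590 - 11/48 = 796309/48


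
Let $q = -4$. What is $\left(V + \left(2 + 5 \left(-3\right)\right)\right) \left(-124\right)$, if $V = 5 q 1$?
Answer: $4092$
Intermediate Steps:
$V = -20$ ($V = 5 \left(-4\right) 1 = \left(-20\right) 1 = -20$)
$\left(V + \left(2 + 5 \left(-3\right)\right)\right) \left(-124\right) = \left(-20 + \left(2 + 5 \left(-3\right)\right)\right) \left(-124\right) = \left(-20 + \left(2 - 15\right)\right) \left(-124\right) = \left(-20 - 13\right) \left(-124\right) = \left(-33\right) \left(-124\right) = 4092$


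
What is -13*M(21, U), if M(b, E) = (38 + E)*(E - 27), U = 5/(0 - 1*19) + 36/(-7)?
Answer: 242890050/17689 ≈ 13731.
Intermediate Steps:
U = -719/133 (U = 5/(0 - 19) + 36*(-⅐) = 5/(-19) - 36/7 = 5*(-1/19) - 36/7 = -5/19 - 36/7 = -719/133 ≈ -5.4060)
M(b, E) = (-27 + E)*(38 + E) (M(b, E) = (38 + E)*(-27 + E) = (-27 + E)*(38 + E))
-13*M(21, U) = -13*(-1026 + (-719/133)² + 11*(-719/133)) = -13*(-1026 + 516961/17689 - 7909/133) = -13*(-18683850/17689) = 242890050/17689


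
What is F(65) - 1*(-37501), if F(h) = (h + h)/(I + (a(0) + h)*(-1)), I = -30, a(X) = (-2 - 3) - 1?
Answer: 3337459/89 ≈ 37500.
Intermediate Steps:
a(X) = -6 (a(X) = -5 - 1 = -6)
F(h) = 2*h/(-24 - h) (F(h) = (h + h)/(-30 + (-6 + h)*(-1)) = (2*h)/(-30 + (6 - h)) = (2*h)/(-24 - h) = 2*h/(-24 - h))
F(65) - 1*(-37501) = -2*65/(24 + 65) - 1*(-37501) = -2*65/89 + 37501 = -2*65*1/89 + 37501 = -130/89 + 37501 = 3337459/89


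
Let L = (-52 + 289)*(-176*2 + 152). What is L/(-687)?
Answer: 15800/229 ≈ 68.996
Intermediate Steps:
L = -47400 (L = 237*(-352 + 152) = 237*(-200) = -47400)
L/(-687) = -47400/(-687) = -47400*(-1/687) = 15800/229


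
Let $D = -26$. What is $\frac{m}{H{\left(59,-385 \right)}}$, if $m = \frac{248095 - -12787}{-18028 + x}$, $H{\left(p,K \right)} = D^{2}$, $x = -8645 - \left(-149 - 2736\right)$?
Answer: $- \frac{130441}{8040344} \approx -0.016223$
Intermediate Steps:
$x = -5760$ ($x = -8645 - \left(-149 - 2736\right) = -8645 - -2885 = -8645 + 2885 = -5760$)
$H{\left(p,K \right)} = 676$ ($H{\left(p,K \right)} = \left(-26\right)^{2} = 676$)
$m = - \frac{130441}{11894}$ ($m = \frac{248095 - -12787}{-18028 - 5760} = \frac{248095 + \left(12956 - 169\right)}{-23788} = \left(248095 + 12787\right) \left(- \frac{1}{23788}\right) = 260882 \left(- \frac{1}{23788}\right) = - \frac{130441}{11894} \approx -10.967$)
$\frac{m}{H{\left(59,-385 \right)}} = - \frac{130441}{11894 \cdot 676} = \left(- \frac{130441}{11894}\right) \frac{1}{676} = - \frac{130441}{8040344}$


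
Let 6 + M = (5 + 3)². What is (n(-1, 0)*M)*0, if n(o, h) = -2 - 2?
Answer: 0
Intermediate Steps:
M = 58 (M = -6 + (5 + 3)² = -6 + 8² = -6 + 64 = 58)
n(o, h) = -4
(n(-1, 0)*M)*0 = -4*58*0 = -232*0 = 0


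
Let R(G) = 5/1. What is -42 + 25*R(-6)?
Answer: 83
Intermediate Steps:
R(G) = 5 (R(G) = 5*1 = 5)
-42 + 25*R(-6) = -42 + 25*5 = -42 + 125 = 83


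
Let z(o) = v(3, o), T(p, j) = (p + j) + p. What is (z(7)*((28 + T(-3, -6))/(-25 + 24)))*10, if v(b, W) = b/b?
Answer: -160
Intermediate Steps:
T(p, j) = j + 2*p (T(p, j) = (j + p) + p = j + 2*p)
v(b, W) = 1
z(o) = 1
(z(7)*((28 + T(-3, -6))/(-25 + 24)))*10 = (1*((28 + (-6 + 2*(-3)))/(-25 + 24)))*10 = (1*((28 + (-6 - 6))/(-1)))*10 = (1*((28 - 12)*(-1)))*10 = (1*(16*(-1)))*10 = (1*(-16))*10 = -16*10 = -160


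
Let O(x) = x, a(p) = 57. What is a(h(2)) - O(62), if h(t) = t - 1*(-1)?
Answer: -5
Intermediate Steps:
h(t) = 1 + t (h(t) = t + 1 = 1 + t)
a(h(2)) - O(62) = 57 - 1*62 = 57 - 62 = -5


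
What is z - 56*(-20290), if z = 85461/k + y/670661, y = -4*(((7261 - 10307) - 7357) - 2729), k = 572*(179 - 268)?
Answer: 38793463014748823/34142010188 ≈ 1.1362e+6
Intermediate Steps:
k = -50908 (k = 572*(-89) = -50908)
y = 52528 (y = -4*((-3046 - 7357) - 2729) = -4*(-10403 - 2729) = -4*(-13132) = 52528)
z = -54641264297/34142010188 (z = 85461/(-50908) + 52528/670661 = 85461*(-1/50908) + 52528*(1/670661) = -85461/50908 + 52528/670661 = -54641264297/34142010188 ≈ -1.6004)
z - 56*(-20290) = -54641264297/34142010188 - 56*(-20290) = -54641264297/34142010188 + 1136240 = 38793463014748823/34142010188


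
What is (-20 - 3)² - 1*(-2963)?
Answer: 3492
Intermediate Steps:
(-20 - 3)² - 1*(-2963) = (-23)² + 2963 = 529 + 2963 = 3492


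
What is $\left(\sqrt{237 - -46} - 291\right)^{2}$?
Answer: $\left(291 - \sqrt{283}\right)^{2} \approx 75173.0$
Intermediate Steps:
$\left(\sqrt{237 - -46} - 291\right)^{2} = \left(\sqrt{237 + \left(-27 + 73\right)} - 291\right)^{2} = \left(\sqrt{237 + 46} - 291\right)^{2} = \left(\sqrt{283} - 291\right)^{2} = \left(-291 + \sqrt{283}\right)^{2}$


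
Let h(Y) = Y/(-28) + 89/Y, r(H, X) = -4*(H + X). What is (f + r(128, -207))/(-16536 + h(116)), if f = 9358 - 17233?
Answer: 6137908/13429973 ≈ 0.45703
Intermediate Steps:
r(H, X) = -4*H - 4*X
h(Y) = 89/Y - Y/28 (h(Y) = Y*(-1/28) + 89/Y = -Y/28 + 89/Y = 89/Y - Y/28)
f = -7875
(f + r(128, -207))/(-16536 + h(116)) = (-7875 + (-4*128 - 4*(-207)))/(-16536 + (89/116 - 1/28*116)) = (-7875 + (-512 + 828))/(-16536 + (89*(1/116) - 29/7)) = (-7875 + 316)/(-16536 + (89/116 - 29/7)) = -7559/(-16536 - 2741/812) = -7559/(-13429973/812) = -7559*(-812/13429973) = 6137908/13429973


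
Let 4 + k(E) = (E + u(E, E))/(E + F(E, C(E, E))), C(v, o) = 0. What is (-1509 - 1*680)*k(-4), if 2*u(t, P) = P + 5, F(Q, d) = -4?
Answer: 124773/16 ≈ 7798.3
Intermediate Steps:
u(t, P) = 5/2 + P/2 (u(t, P) = (P + 5)/2 = (5 + P)/2 = 5/2 + P/2)
k(E) = -4 + (5/2 + 3*E/2)/(-4 + E) (k(E) = -4 + (E + (5/2 + E/2))/(E - 4) = -4 + (5/2 + 3*E/2)/(-4 + E))
(-1509 - 1*680)*k(-4) = (-1509 - 1*680)*((37 - 5*(-4))/(2*(-4 - 4))) = (-1509 - 680)*((½)*(37 + 20)/(-8)) = -2189*(-1)*57/(2*8) = -2189*(-57/16) = 124773/16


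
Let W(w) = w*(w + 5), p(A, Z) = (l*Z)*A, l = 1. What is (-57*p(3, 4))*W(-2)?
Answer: 4104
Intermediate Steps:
p(A, Z) = A*Z (p(A, Z) = (1*Z)*A = Z*A = A*Z)
W(w) = w*(5 + w)
(-57*p(3, 4))*W(-2) = (-171*4)*(-2*(5 - 2)) = (-57*12)*(-2*3) = -684*(-6) = 4104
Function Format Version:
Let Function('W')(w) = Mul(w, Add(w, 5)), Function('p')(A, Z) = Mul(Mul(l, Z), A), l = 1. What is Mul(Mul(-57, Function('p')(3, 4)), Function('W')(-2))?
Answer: 4104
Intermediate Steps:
Function('p')(A, Z) = Mul(A, Z) (Function('p')(A, Z) = Mul(Mul(1, Z), A) = Mul(Z, A) = Mul(A, Z))
Function('W')(w) = Mul(w, Add(5, w))
Mul(Mul(-57, Function('p')(3, 4)), Function('W')(-2)) = Mul(Mul(-57, Mul(3, 4)), Mul(-2, Add(5, -2))) = Mul(Mul(-57, 12), Mul(-2, 3)) = Mul(-684, -6) = 4104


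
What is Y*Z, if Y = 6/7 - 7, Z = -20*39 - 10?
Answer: 33970/7 ≈ 4852.9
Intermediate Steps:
Z = -790 (Z = -780 - 10 = -790)
Y = -43/7 (Y = 6*(1/7) - 7 = 6/7 - 7 = -43/7 ≈ -6.1429)
Y*Z = -43/7*(-790) = 33970/7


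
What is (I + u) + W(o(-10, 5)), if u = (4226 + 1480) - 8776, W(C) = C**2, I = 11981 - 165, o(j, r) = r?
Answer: 8771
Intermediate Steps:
I = 11816
u = -3070 (u = 5706 - 8776 = -3070)
(I + u) + W(o(-10, 5)) = (11816 - 3070) + 5**2 = 8746 + 25 = 8771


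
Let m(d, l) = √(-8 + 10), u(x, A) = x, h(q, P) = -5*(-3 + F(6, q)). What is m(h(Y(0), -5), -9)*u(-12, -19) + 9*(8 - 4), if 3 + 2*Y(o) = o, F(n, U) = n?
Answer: 36 - 12*√2 ≈ 19.029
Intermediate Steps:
Y(o) = -3/2 + o/2
h(q, P) = -15 (h(q, P) = -5*(-3 + 6) = -5*3 = -15)
m(d, l) = √2
m(h(Y(0), -5), -9)*u(-12, -19) + 9*(8 - 4) = √2*(-12) + 9*(8 - 4) = -12*√2 + 9*4 = -12*√2 + 36 = 36 - 12*√2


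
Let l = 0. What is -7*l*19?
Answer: 0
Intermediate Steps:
-7*l*19 = -7*0*19 = 0*19 = 0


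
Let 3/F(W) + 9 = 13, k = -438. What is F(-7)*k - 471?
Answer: -1599/2 ≈ -799.50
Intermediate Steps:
F(W) = ¾ (F(W) = 3/(-9 + 13) = 3/4 = 3*(¼) = ¾)
F(-7)*k - 471 = (¾)*(-438) - 471 = -657/2 - 471 = -1599/2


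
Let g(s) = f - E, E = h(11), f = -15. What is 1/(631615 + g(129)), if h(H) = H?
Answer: 1/631589 ≈ 1.5833e-6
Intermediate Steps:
E = 11
g(s) = -26 (g(s) = -15 - 1*11 = -15 - 11 = -26)
1/(631615 + g(129)) = 1/(631615 - 26) = 1/631589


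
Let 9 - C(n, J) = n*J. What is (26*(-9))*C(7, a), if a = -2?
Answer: -5382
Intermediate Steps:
C(n, J) = 9 - J*n (C(n, J) = 9 - n*J = 9 - J*n)
(26*(-9))*C(7, a) = (26*(-9))*(9 - 1*(-2)*7) = -234*(9 + 14) = -234*23 = -5382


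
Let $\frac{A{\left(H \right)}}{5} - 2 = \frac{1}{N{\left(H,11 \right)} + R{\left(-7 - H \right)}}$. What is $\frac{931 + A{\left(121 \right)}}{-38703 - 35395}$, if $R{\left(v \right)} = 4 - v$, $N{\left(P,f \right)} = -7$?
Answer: $- \frac{11763}{926225} \approx -0.0127$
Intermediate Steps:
$A{\left(H \right)} = 10 + \frac{5}{4 + H}$ ($A{\left(H \right)} = 10 + \frac{5}{-7 - \left(-11 - H\right)} = 10 + \frac{5}{-7 + \left(4 + \left(7 + H\right)\right)} = 10 + \frac{5}{-7 + \left(11 + H\right)} = 10 + \frac{5}{4 + H}$)
$\frac{931 + A{\left(121 \right)}}{-38703 - 35395} = \frac{931 + \frac{5 \left(9 + 2 \cdot 121\right)}{4 + 121}}{-38703 - 35395} = \frac{931 + \frac{5 \left(9 + 242\right)}{125}}{-74098} = \left(931 + 5 \cdot \frac{1}{125} \cdot 251\right) \left(- \frac{1}{74098}\right) = \left(931 + \frac{251}{25}\right) \left(- \frac{1}{74098}\right) = \frac{23526}{25} \left(- \frac{1}{74098}\right) = - \frac{11763}{926225}$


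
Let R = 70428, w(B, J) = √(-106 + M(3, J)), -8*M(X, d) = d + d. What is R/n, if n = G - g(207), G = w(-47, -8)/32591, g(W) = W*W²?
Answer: -51039735153678442548/6427973726375777958221 - 353125992*I*√26/6427973726375777958221 ≈ -0.0079402 - 2.8012e-13*I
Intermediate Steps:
M(X, d) = -d/4 (M(X, d) = -(d + d)/8 = -d/4)
w(B, J) = √(-106 - J/4)
g(W) = W³
G = 2*I*√26/32591 (G = (√(-424 - 1*(-8))/2)/32591 = (√(-424 + 8)/2)*(1/32591) = (√(-416)/2)*(1/32591) = ((4*I*√26)/2)*(1/32591) = (2*I*√26)*(1/32591) = 2*I*√26/32591 ≈ 0.00031291*I)
n = -8869743 + 2*I*√26/32591 (n = 2*I*√26/32591 - 1*207³ = 2*I*√26/32591 - 1*8869743 = 2*I*√26/32591 - 8869743 = -8869743 + 2*I*√26/32591 ≈ -8.8697e+6 + 0.00031291*I)
R/n = 70428/(-8869743 + 2*I*√26/32591)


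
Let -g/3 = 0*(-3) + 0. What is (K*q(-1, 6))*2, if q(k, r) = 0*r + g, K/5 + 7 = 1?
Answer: 0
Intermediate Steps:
K = -30 (K = -35 + 5*1 = -35 + 5 = -30)
g = 0 (g = -3*(0*(-3) + 0) = -3*(0 + 0) = -3*0 = 0)
q(k, r) = 0 (q(k, r) = 0*r + 0 = 0 + 0 = 0)
(K*q(-1, 6))*2 = -30*0*2 = 0*2 = 0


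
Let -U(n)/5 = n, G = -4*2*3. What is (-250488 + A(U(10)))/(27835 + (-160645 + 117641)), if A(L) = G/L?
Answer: 6262188/379225 ≈ 16.513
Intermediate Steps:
G = -24 (G = -8*3 = -1*24 = -24)
U(n) = -5*n
A(L) = -24/L
(-250488 + A(U(10)))/(27835 + (-160645 + 117641)) = (-250488 - 24/((-5*10)))/(27835 + (-160645 + 117641)) = (-250488 - 24/(-50))/(27835 - 43004) = (-250488 - 24*(-1/50))/(-15169) = (-250488 + 12/25)*(-1/15169) = -6262188/25*(-1/15169) = 6262188/379225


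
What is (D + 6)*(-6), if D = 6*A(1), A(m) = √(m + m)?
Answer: -36 - 36*√2 ≈ -86.912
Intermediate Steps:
A(m) = √2*√m (A(m) = √(2*m) = √2*√m)
D = 6*√2 (D = 6*(√2*√1) = 6*(√2*1) = 6*√2 ≈ 8.4853)
(D + 6)*(-6) = (6*√2 + 6)*(-6) = (6 + 6*√2)*(-6) = -36 - 36*√2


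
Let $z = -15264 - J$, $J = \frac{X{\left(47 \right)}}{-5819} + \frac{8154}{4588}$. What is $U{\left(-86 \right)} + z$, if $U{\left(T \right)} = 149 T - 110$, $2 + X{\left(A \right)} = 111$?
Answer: $- \frac{376299053785}{13348786} \approx -28190.0$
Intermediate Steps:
$X{\left(A \right)} = 109$ ($X{\left(A \right)} = -2 + 111 = 109$)
$J = \frac{23474017}{13348786}$ ($J = \frac{109}{-5819} + \frac{8154}{4588} = 109 \left(- \frac{1}{5819}\right) + 8154 \cdot \frac{1}{4588} = - \frac{109}{5819} + \frac{4077}{2294} = \frac{23474017}{13348786} \approx 1.7585$)
$U{\left(T \right)} = -110 + 149 T$
$z = - \frac{203779343521}{13348786}$ ($z = -15264 - \frac{23474017}{13348786} = - \frac{203779343521}{13348786} \approx -15266.0$)
$U{\left(-86 \right)} + z = \left(-110 + 149 \left(-86\right)\right) - \frac{203779343521}{13348786} = \left(-110 - 12814\right) - \frac{203779343521}{13348786} = -12924 - \frac{203779343521}{13348786} = - \frac{376299053785}{13348786}$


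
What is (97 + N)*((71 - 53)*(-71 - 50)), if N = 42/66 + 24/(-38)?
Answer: -4014252/19 ≈ -2.1128e+5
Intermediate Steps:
N = 1/209 (N = 42*(1/66) + 24*(-1/38) = 7/11 - 12/19 = 1/209 ≈ 0.0047847)
(97 + N)*((71 - 53)*(-71 - 50)) = (97 + 1/209)*((71 - 53)*(-71 - 50)) = 20274*(18*(-121))/209 = (20274/209)*(-2178) = -4014252/19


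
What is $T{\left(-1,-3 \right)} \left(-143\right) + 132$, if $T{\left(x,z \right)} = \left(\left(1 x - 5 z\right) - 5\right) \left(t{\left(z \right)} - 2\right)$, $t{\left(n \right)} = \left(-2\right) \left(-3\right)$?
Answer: $-5016$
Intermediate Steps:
$t{\left(n \right)} = 6$
$T{\left(x,z \right)} = -20 - 20 z + 4 x$ ($T{\left(x,z \right)} = \left(\left(1 x - 5 z\right) - 5\right) \left(6 - 2\right) = \left(\left(x - 5 z\right) - 5\right) 4 = \left(-5 + x - 5 z\right) 4 = -20 - 20 z + 4 x$)
$T{\left(-1,-3 \right)} \left(-143\right) + 132 = \left(-20 - -60 + 4 \left(-1\right)\right) \left(-143\right) + 132 = \left(-20 + 60 - 4\right) \left(-143\right) + 132 = 36 \left(-143\right) + 132 = -5148 + 132 = -5016$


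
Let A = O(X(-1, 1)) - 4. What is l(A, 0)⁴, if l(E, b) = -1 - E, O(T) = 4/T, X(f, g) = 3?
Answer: 625/81 ≈ 7.7160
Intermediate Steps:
A = -8/3 (A = 4/3 - 4 = -8/3 ≈ -2.6667)
l(A, 0)⁴ = (-1 - 1*(-8/3))⁴ = (-1 + 8/3)⁴ = (5/3)⁴ = 625/81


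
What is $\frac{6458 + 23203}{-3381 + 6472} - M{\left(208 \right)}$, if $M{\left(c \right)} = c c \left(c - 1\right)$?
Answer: $- \frac{27681878307}{3091} \approx -8.9556 \cdot 10^{6}$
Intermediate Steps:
$M{\left(c \right)} = c^{2} \left(-1 + c\right)$
$\frac{6458 + 23203}{-3381 + 6472} - M{\left(208 \right)} = \frac{6458 + 23203}{-3381 + 6472} - 208^{2} \left(-1 + 208\right) = \frac{29661}{3091} - 43264 \cdot 207 = 29661 \cdot \frac{1}{3091} - 8955648 = \frac{29661}{3091} - 8955648 = - \frac{27681878307}{3091}$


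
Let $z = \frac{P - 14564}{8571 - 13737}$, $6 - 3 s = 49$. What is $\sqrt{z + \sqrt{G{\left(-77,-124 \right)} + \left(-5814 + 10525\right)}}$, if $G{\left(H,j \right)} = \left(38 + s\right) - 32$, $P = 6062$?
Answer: $\frac{\sqrt{1220037 + 494214 \sqrt{10581}}}{861} \approx 8.3798$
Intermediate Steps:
$s = - \frac{43}{3}$ ($s = 2 - \frac{49}{3} = - \frac{43}{3} \approx -14.333$)
$G{\left(H,j \right)} = - \frac{25}{3}$ ($G{\left(H,j \right)} = \left(38 - \frac{43}{3}\right) - 32 = \frac{71}{3} - 32 = - \frac{25}{3}$)
$z = \frac{1417}{861}$ ($z = \frac{6062 - 14564}{8571 - 13737} = - \frac{8502}{-5166} = \left(-8502\right) \left(- \frac{1}{5166}\right) = \frac{1417}{861} \approx 1.6458$)
$\sqrt{z + \sqrt{G{\left(-77,-124 \right)} + \left(-5814 + 10525\right)}} = \sqrt{\frac{1417}{861} + \sqrt{- \frac{25}{3} + \left(-5814 + 10525\right)}} = \sqrt{\frac{1417}{861} + \sqrt{- \frac{25}{3} + 4711}} = \sqrt{\frac{1417}{861} + \sqrt{\frac{14108}{3}}} = \sqrt{\frac{1417}{861} + \frac{2 \sqrt{10581}}{3}}$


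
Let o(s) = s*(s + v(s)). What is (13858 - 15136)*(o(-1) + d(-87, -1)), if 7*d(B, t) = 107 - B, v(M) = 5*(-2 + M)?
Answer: -391068/7 ≈ -55867.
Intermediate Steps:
v(M) = -10 + 5*M
o(s) = s*(-10 + 6*s) (o(s) = s*(s + (-10 + 5*s)) = s*(-10 + 6*s))
d(B, t) = 107/7 - B/7 (d(B, t) = (107 - B)/7 = 107/7 - B/7)
(13858 - 15136)*(o(-1) + d(-87, -1)) = (13858 - 15136)*(2*(-1)*(-5 + 3*(-1)) + (107/7 - ⅐*(-87))) = -1278*(2*(-1)*(-5 - 3) + (107/7 + 87/7)) = -1278*(2*(-1)*(-8) + 194/7) = -1278*(16 + 194/7) = -1278*306/7 = -391068/7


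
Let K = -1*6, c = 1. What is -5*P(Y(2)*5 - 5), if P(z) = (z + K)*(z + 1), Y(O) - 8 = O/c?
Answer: -8970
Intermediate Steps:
K = -6
Y(O) = 8 + O (Y(O) = 8 + O/1 = 8 + O*1 = 8 + O)
P(z) = (1 + z)*(-6 + z) (P(z) = (z - 6)*(z + 1) = (-6 + z)*(1 + z) = (1 + z)*(-6 + z))
-5*P(Y(2)*5 - 5) = -5*(-6 + ((8 + 2)*5 - 5)² - 5*((8 + 2)*5 - 5)) = -5*(-6 + (10*5 - 5)² - 5*(10*5 - 5)) = -5*(-6 + (50 - 5)² - 5*(50 - 5)) = -5*(-6 + 45² - 5*45) = -5*(-6 + 2025 - 225) = -5*1794 = -8970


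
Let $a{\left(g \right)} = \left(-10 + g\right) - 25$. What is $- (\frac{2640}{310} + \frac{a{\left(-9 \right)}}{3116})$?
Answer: $- \frac{205315}{24149} \approx -8.502$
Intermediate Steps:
$a{\left(g \right)} = -35 + g$ ($a{\left(g \right)} = \left(-10 + g\right) - 25 = -35 + g$)
$- (\frac{2640}{310} + \frac{a{\left(-9 \right)}}{3116}) = - (\frac{2640}{310} + \frac{-35 - 9}{3116}) = - (2640 \cdot \frac{1}{310} - \frac{11}{779}) = - (\frac{264}{31} - \frac{11}{779}) = \left(-1\right) \frac{205315}{24149} = - \frac{205315}{24149}$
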